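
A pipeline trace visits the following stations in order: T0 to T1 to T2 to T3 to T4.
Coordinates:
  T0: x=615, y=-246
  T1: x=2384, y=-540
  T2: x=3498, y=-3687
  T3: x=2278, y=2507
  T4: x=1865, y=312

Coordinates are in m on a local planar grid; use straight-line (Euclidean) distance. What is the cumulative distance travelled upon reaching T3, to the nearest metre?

11445 m

Leg distances:
T0→T1: 1793.3 m  (cumulative 1793.3 m)
T1→T2: 3338.4 m  (cumulative 5131.6 m)
T2→T3: 6313.0 m  (cumulative 11444.6 m)
Cumulative distance at T3 ≈ 11445 m.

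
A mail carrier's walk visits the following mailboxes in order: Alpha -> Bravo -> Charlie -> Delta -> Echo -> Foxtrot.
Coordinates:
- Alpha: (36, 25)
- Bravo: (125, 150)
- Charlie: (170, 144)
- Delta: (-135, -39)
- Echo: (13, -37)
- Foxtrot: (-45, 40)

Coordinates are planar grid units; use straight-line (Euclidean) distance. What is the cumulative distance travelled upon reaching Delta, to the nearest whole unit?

Leg distances:
Alpha→Bravo: 153.4  (cumulative 153.4)
Bravo→Charlie: 45.4  (cumulative 198.8)
Charlie→Delta: 355.7  (cumulative 554.5)
Cumulative distance at Delta ≈ 555.

555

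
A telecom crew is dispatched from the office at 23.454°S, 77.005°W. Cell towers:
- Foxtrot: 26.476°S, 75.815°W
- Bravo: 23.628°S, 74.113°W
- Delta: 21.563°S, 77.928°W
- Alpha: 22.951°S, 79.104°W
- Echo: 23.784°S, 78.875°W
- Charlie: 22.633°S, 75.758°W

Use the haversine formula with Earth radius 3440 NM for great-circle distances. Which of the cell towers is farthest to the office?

Foxtrot

Distance to each, sorted:
Foxtrot: 192.6 NM
Bravo: 159.5 NM
Delta: 124.5 NM
Alpha: 119.7 NM
Echo: 104.8 NM
Charlie: 84.7 NM
The farthest is Foxtrot at 192.6 NM.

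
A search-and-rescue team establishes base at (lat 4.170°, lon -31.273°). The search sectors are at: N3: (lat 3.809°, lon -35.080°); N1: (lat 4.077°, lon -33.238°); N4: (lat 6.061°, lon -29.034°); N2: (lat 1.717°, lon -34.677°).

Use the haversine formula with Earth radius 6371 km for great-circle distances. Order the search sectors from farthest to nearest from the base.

N2, N3, N4, N1

Distance from the base at (lat 4.170°, lon -31.273°) to each:
N2 (lat 1.717°, lon -34.677°): 466.1 km
N3 (lat 3.809°, lon -35.080°): 424.2 km
N4 (lat 6.061°, lon -29.034°): 325.1 km
N1 (lat 4.077°, lon -33.238°): 218.2 km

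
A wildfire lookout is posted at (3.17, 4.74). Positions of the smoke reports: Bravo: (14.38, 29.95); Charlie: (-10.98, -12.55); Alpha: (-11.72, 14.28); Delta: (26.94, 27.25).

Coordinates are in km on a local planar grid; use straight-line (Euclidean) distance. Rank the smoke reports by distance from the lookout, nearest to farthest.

Distance from the lookout at (3.17, 4.74) to each:
Alpha (-11.72, 14.28): 17.7 km
Charlie (-10.98, -12.55): 22.3 km
Bravo (14.38, 29.95): 27.6 km
Delta (26.94, 27.25): 32.7 km

Alpha, Charlie, Bravo, Delta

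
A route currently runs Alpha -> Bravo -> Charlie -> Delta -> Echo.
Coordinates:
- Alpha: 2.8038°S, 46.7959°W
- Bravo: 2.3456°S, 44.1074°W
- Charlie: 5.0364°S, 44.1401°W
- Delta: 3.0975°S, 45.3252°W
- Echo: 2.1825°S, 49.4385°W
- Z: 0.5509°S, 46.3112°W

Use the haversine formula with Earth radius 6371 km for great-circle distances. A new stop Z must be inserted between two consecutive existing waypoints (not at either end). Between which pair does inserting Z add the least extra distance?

between Delta and Echo

Added distance for inserting Z between each consecutive pair:
Alpha–Bravo: 269.2 km
Bravo–Charlie: 570.7 km
Charlie–Delta: 605.1 km
Delta–Echo: 227.7 km
Smallest added distance is 227.7 km, inserting between Delta and Echo.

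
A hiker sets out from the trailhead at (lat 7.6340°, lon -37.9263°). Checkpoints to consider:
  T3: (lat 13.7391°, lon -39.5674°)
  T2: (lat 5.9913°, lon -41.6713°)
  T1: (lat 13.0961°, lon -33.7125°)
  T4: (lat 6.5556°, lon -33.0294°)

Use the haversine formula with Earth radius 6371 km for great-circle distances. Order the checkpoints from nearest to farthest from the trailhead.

Computing each great-circle distance from (lat 7.6340°, lon -37.9263°):
T2 (lat 5.9913°, lon -41.6713°): 452.0 km
T4 (lat 6.5556°, lon -33.0294°): 553.5 km
T3 (lat 13.7391°, lon -39.5674°): 702.1 km
T1 (lat 13.0961°, lon -33.7125°): 762.3 km

T2, T4, T3, T1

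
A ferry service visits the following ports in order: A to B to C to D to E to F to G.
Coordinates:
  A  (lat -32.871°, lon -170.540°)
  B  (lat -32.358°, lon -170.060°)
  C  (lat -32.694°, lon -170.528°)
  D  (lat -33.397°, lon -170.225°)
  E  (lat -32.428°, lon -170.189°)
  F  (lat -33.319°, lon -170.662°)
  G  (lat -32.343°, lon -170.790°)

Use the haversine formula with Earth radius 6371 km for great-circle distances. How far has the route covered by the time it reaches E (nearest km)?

321 km

Leg distances:
A→B: 72.6 km  (cumulative 72.6 km)
B→C: 57.6 km  (cumulative 130.3 km)
C→D: 83.1 km  (cumulative 213.4 km)
D→E: 107.8 km  (cumulative 321.2 km)
Cumulative distance at E ≈ 321 km.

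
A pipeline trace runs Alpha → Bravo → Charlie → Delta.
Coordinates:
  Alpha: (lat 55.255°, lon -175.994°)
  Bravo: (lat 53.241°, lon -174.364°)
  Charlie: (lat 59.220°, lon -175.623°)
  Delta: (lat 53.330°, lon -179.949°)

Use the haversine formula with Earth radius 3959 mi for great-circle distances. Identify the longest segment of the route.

Charlie–Delta

Leg distances:
Alpha→Bravo: 153.9 mi
Bravo→Charlie: 415.9 mi
Charlie→Delta: 439.3 mi
The longest leg is Charlie–Delta at 439.3 mi.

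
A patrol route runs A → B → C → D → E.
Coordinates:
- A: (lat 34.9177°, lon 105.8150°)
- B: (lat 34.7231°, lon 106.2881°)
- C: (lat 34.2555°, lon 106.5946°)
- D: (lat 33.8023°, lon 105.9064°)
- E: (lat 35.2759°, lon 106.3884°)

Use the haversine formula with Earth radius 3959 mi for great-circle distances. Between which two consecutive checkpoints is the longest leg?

D–E

Leg distances:
A→B: 30.0 mi
B→C: 36.7 mi
C→D: 50.3 mi
D→E: 105.5 mi
The longest leg is D–E at 105.5 mi.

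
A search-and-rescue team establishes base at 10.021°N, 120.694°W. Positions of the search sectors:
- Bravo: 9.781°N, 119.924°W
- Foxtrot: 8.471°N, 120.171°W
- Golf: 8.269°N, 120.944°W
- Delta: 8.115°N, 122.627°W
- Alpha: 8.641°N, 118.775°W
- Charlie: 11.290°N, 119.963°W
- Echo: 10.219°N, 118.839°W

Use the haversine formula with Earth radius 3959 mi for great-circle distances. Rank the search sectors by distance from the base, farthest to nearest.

Delta, Alpha, Echo, Golf, Foxtrot, Charlie, Bravo

Computing each great-circle distance from 10.021°N, 120.694°W:
Delta 8.115°N, 122.627°W: 186.4 mi
Alpha 8.641°N, 118.775°W: 161.9 mi
Echo 10.219°N, 118.839°W: 126.9 mi
Golf 8.269°N, 120.944°W: 122.3 mi
Foxtrot 8.471°N, 120.171°W: 112.9 mi
Charlie 11.290°N, 119.963°W: 100.8 mi
Bravo 9.781°N, 119.924°W: 55.0 mi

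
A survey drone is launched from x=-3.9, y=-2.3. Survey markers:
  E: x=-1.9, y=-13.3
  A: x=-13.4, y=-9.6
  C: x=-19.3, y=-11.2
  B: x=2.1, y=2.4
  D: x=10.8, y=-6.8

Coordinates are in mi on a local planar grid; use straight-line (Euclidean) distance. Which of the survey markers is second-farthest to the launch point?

Distances from the launch point (x=-3.9, y=-2.3):
C: 17.8 mi
D: 15.4 mi
A: 12.0 mi
E: 11.2 mi
B: 7.6 mi
The second-farthest is D at 15.4 mi.

D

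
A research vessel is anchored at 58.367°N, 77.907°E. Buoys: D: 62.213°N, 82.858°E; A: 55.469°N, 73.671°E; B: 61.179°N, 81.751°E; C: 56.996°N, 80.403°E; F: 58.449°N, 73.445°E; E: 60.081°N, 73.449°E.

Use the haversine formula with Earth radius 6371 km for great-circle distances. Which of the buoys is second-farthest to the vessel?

Distance to each, sorted:
D: 507.0 km
A: 412.1 km
B: 379.4 km
E: 317.2 km
F: 260.0 km
C: 212.7 km
The second-farthest is A at 412.1 km.

A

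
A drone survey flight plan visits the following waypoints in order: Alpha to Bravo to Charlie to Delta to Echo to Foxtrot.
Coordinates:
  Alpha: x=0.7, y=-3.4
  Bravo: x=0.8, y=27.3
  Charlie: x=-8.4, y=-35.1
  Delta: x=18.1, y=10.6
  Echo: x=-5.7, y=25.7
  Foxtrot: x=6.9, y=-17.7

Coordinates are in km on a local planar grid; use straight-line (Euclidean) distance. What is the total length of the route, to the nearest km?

220 km

Leg distances:
Alpha→Bravo: 30.7 km  (cumulative 30.7 km)
Bravo→Charlie: 63.1 km  (cumulative 93.8 km)
Charlie→Delta: 52.8 km  (cumulative 146.6 km)
Delta→Echo: 28.2 km  (cumulative 174.8 km)
Echo→Foxtrot: 45.2 km  (cumulative 220.0 km)
Total route length ≈ 220 km.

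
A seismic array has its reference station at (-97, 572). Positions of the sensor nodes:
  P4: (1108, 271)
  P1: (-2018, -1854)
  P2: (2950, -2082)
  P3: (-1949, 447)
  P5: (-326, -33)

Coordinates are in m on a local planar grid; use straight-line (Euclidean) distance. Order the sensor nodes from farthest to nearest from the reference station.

Computing each straight-line distance from (-97, 572):
P2 (2950, -2082): 4040.8 m
P1 (-2018, -1854): 3094.5 m
P3 (-1949, 447): 1856.2 m
P4 (1108, 271): 1242.0 m
P5 (-326, -33): 646.9 m

P2, P1, P3, P4, P5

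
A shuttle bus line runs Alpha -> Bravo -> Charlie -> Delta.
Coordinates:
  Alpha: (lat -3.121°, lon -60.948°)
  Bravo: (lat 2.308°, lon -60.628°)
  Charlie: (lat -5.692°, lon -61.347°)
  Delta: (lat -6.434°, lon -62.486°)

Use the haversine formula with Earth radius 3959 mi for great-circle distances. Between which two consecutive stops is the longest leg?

Bravo–Charlie

Leg distances:
Alpha→Bravo: 375.8 mi
Bravo→Charlie: 555.0 mi
Charlie→Delta: 93.6 mi
The longest leg is Bravo–Charlie at 555.0 mi.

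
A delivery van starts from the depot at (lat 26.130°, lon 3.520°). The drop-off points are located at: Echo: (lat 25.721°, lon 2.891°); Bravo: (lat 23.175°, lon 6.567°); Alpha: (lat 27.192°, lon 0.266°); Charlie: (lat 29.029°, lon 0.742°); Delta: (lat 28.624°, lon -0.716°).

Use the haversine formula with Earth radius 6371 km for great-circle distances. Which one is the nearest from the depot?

Distances from the depot ((lat 26.130°, lon 3.520°)):
Echo: 77.6 km
Alpha: 344.2 km
Charlie: 422.9 km
Bravo: 450.3 km
Delta: 501.8 km
The nearest is Echo at 77.6 km.

Echo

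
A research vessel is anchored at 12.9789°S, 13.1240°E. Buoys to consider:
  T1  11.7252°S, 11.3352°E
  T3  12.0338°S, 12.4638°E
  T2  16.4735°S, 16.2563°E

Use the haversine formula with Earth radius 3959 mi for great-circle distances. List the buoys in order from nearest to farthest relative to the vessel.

T3, T1, T2

Distance from the vessel at 12.9789°S, 13.1240°E to each:
T3 12.0338°S, 12.4638°E: 79.0 mi
T1 11.7252°S, 11.3352°E: 148.6 mi
T2 16.4735°S, 16.2563°E: 319.5 mi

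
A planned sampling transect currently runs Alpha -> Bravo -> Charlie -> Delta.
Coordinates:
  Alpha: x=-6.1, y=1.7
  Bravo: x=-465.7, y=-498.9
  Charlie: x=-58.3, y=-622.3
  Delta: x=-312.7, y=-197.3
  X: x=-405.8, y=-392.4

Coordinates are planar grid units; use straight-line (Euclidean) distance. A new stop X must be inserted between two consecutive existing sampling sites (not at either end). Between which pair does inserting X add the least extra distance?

Added distance for inserting X between each consecutive pair:
Alpha–Bravo: 3.9
Bravo–Charlie: 113.2
Charlie–Delta: 137.5
Smallest added distance is 3.9, inserting between Alpha and Bravo.

between Alpha and Bravo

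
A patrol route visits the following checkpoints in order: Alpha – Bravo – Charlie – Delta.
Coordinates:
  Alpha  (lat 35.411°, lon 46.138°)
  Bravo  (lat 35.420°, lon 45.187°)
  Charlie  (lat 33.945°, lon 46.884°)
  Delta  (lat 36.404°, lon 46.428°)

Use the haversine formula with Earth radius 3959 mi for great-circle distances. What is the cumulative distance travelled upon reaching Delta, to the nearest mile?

Leg distances:
Alpha→Bravo: 53.6 mi  (cumulative 53.6 mi)
Bravo→Charlie: 140.3 mi  (cumulative 193.9 mi)
Charlie→Delta: 171.9 mi  (cumulative 365.7 mi)
Cumulative distance at Delta ≈ 366 mi.

366 mi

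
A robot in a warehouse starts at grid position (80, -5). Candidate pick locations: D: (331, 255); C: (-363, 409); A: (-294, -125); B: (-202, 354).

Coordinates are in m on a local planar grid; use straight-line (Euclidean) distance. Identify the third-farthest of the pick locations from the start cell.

Distance to each, sorted:
C: 606.3 m
B: 456.5 m
A: 392.8 m
D: 361.4 m
The third-farthest is A at 392.8 m.

A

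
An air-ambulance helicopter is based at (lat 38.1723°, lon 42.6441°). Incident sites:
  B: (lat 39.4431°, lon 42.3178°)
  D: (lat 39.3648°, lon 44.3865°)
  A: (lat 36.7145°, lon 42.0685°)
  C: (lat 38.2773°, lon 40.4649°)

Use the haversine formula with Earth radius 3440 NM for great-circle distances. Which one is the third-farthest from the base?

Distances from the base ((lat 38.1723°, lon 42.6441°)):
D: 108.5 NM
C: 103.0 NM
A: 91.7 NM
B: 77.8 NM
The third-farthest is A at 91.7 NM.

A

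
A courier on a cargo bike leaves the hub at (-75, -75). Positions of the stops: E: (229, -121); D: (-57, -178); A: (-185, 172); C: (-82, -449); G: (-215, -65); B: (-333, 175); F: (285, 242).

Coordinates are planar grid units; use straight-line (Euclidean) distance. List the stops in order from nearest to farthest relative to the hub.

D, G, A, E, B, C, F

Computing each straight-line distance from (-75, -75):
D (-57, -178): 104.6
G (-215, -65): 140.4
A (-185, 172): 270.4
E (229, -121): 307.5
B (-333, 175): 359.3
C (-82, -449): 374.1
F (285, 242): 479.7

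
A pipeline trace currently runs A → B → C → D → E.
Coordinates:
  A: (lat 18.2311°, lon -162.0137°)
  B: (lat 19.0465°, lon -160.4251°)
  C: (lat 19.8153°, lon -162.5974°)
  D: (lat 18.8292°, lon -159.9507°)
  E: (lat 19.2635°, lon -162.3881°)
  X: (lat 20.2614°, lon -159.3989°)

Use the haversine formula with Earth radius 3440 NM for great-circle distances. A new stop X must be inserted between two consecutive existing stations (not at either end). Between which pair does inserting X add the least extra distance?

Added distance for inserting X between each consecutive pair:
A–B: 182.3 NM
B–C: 144.2 NM
C–D: 112.6 NM
D–E: 129.9 NM
Smallest added distance is 112.6 NM, inserting between C and D.

between C and D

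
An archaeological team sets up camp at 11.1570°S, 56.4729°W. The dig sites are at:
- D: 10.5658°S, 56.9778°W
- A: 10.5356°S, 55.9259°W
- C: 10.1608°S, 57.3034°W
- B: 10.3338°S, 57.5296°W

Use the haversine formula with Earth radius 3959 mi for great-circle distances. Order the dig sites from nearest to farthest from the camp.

D, A, C, B

Computing each great-circle distance from 11.1570°S, 56.4729°W:
D 10.5658°S, 56.9778°W: 53.3 mi
A 10.5356°S, 55.9259°W: 56.8 mi
C 10.1608°S, 57.3034°W: 89.0 mi
B 10.3338°S, 57.5296°W: 91.5 mi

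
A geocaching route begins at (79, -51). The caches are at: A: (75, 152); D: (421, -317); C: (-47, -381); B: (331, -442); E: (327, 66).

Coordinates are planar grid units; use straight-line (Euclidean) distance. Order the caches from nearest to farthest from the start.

Distance from the start at (79, -51) to each:
A (75, 152): 203.0
E (327, 66): 274.2
C (-47, -381): 353.2
D (421, -317): 433.3
B (331, -442): 465.2

A, E, C, D, B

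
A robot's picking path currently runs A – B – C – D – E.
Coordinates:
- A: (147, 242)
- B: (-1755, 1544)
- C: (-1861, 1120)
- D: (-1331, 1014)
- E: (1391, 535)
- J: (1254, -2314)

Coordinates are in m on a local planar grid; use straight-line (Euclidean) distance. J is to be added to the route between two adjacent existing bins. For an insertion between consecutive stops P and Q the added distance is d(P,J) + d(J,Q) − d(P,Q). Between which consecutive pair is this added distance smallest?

Added distance for inserting J between each consecutive pair:
A–B: 5373.1 m
B–C: 9092.0 m
C–D: 8309.8 m
D–E: 4302.5 m
Smallest added distance is 4302.5 m, inserting between D and E.

between D and E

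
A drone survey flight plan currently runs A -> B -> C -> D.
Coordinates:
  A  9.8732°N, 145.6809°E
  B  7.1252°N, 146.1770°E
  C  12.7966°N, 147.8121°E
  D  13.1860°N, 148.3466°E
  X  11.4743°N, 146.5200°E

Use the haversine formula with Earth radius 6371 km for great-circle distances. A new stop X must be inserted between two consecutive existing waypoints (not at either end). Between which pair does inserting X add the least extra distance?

between B and C

Added distance for inserting X between each consecutive pair:
A–B: 374.9 km
B–C: 32.9 km
C–D: 406.0 km
Smallest added distance is 32.9 km, inserting between B and C.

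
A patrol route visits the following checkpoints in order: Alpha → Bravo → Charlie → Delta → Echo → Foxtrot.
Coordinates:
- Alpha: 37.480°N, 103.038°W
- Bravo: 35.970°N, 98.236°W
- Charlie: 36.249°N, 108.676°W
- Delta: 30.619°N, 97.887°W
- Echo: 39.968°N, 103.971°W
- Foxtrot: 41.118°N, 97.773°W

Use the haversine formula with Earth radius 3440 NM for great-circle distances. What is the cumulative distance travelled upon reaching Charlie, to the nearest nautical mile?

Leg distances:
Alpha→Bravo: 248.2 NM  (cumulative 248.2 NM)
Bravo→Charlie: 506.4 NM  (cumulative 754.6 NM)
Cumulative distance at Charlie ≈ 755 NM.

755 NM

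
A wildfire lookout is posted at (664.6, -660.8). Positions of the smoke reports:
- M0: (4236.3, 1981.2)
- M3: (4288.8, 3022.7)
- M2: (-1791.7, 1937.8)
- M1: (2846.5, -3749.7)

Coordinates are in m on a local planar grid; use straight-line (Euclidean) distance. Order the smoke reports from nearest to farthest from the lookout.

M2, M1, M0, M3

Distance from the lookout at (664.6, -660.8) to each:
M2 (-1791.7, 1937.8): 3575.8 m
M1 (2846.5, -3749.7): 3781.8 m
M0 (4236.3, 1981.2): 4442.7 m
M3 (4288.8, 3022.7): 5167.5 m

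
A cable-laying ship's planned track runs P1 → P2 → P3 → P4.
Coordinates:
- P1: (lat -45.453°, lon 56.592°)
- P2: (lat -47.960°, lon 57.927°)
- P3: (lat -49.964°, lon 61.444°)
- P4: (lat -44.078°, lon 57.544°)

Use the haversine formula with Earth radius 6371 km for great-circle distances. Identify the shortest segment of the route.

Leg distances:
P1→P2: 296.8 km
P2→P3: 339.9 km
P3→P4: 717.9 km
The shortest leg is P1–P2 at 296.8 km.

P1–P2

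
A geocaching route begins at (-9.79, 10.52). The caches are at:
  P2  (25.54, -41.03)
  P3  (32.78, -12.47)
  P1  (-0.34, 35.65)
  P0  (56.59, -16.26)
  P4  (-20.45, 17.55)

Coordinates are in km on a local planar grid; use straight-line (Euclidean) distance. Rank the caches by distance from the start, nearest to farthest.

Computing each straight-line distance from (-9.79, 10.52):
P4 (-20.45, 17.55): 12.8 km
P1 (-0.34, 35.65): 26.8 km
P3 (32.78, -12.47): 48.4 km
P2 (25.54, -41.03): 62.5 km
P0 (56.59, -16.26): 71.6 km

P4, P1, P3, P2, P0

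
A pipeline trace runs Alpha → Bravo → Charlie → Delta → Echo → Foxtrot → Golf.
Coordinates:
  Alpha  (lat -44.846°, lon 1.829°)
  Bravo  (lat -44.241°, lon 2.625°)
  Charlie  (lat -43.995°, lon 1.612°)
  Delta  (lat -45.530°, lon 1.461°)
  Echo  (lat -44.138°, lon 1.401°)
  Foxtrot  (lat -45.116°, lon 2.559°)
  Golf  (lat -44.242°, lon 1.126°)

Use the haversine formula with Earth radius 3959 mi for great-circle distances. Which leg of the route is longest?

Leg distances:
Alpha→Bravo: 57.3 mi
Bravo→Charlie: 53.0 mi
Charlie→Delta: 106.3 mi
Delta→Echo: 96.2 mi
Echo→Foxtrot: 88.4 mi
Foxtrot→Golf: 92.8 mi
The longest leg is Charlie–Delta at 106.3 mi.

Charlie–Delta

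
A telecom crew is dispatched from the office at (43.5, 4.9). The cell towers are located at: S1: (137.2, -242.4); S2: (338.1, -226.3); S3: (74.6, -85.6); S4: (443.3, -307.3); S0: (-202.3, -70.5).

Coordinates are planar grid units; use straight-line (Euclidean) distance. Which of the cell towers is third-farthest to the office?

Distances from the office ((43.5, 4.9)):
S4: 507.3
S2: 374.5
S1: 264.5
S0: 257.1
S3: 95.7
The third-farthest is S1 at 264.5.

S1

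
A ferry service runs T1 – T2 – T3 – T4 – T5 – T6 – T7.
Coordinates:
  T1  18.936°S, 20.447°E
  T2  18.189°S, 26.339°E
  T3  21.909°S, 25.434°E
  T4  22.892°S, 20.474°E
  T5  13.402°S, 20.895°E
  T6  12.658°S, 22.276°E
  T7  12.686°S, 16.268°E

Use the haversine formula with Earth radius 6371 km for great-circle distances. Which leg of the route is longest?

Leg distances:
T1→T2: 626.6 km
T2→T3: 424.3 km
T3→T4: 521.5 km
T4→T5: 1056.2 km
T5→T6: 171.0 km
T6→T7: 651.8 km
The longest leg is T4–T5 at 1056.2 km.

T4–T5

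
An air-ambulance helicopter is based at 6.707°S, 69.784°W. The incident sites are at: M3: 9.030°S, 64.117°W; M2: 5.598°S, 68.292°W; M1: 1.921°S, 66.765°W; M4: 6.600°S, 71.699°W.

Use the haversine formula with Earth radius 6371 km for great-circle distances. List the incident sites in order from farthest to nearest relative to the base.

Distance from the base at 6.707°S, 69.784°W to each:
M3 9.030°S, 64.117°W: 675.5 km
M1 1.921°S, 66.765°W: 628.7 km
M4 6.600°S, 71.699°W: 211.8 km
M2 5.598°S, 68.292°W: 205.9 km

M3, M1, M4, M2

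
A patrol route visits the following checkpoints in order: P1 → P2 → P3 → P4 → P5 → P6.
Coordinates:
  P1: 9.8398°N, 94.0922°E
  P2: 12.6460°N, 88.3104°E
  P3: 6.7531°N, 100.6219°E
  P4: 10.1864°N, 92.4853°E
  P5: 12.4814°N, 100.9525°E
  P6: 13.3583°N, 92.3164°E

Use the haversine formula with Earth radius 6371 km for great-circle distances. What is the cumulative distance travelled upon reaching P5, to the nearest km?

Leg distances:
P1→P2: 703.5 km  (cumulative 703.5 km)
P2→P3: 1499.4 km  (cumulative 2202.9 km)
P3→P4: 972.8 km  (cumulative 3175.7 km)
P4→P5: 957.7 km  (cumulative 4133.4 km)
Cumulative distance at P5 ≈ 4133 km.

4133 km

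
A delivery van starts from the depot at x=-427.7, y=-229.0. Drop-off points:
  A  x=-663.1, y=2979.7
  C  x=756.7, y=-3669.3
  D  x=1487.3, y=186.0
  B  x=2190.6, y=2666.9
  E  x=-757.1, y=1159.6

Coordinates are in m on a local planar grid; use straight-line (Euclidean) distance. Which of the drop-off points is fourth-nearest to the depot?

C

Distances from the depot (x=-427.7, y=-229.0):
E: 1427.1 m
D: 1959.5 m
A: 3217.3 m
C: 3638.5 m
B: 3904.1 m
The fourth-nearest is C at 3638.5 m.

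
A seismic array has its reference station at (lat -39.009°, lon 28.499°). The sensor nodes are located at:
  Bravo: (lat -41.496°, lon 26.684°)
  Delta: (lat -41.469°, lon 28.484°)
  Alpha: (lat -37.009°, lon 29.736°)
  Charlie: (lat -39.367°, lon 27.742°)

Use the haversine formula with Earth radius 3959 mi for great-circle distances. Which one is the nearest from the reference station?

Charlie

Distances from the reference station ((lat -39.009°, lon 28.499°)):
Charlie: 47.5 mi
Alpha: 153.7 mi
Delta: 170.0 mi
Bravo: 196.7 mi
The nearest is Charlie at 47.5 mi.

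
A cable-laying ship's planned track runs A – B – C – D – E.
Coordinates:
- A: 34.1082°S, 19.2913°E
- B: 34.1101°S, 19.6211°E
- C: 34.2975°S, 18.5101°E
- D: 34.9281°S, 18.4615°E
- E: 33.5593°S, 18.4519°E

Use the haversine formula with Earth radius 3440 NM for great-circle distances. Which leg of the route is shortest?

Leg distances:
A→B: 16.4 NM
B→C: 56.3 NM
C→D: 37.9 NM
D→E: 82.2 NM
The shortest leg is A–B at 16.4 NM.

A–B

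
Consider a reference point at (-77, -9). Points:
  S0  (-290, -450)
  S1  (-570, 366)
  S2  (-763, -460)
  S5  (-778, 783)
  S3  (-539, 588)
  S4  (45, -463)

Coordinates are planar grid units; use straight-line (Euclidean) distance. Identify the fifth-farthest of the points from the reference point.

Distances from the reference point ((-77, -9)):
S5: 1057.7
S2: 821.0
S3: 754.9
S1: 619.4
S0: 489.7
S4: 470.1
The fifth-farthest is S0 at 489.7.

S0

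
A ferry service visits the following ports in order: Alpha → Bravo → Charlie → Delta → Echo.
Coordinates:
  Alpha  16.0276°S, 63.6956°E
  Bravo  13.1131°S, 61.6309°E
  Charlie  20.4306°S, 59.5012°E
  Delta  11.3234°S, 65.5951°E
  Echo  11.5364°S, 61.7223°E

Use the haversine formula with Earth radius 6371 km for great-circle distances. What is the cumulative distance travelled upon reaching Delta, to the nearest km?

Leg distances:
Alpha→Bravo: 392.9 km  (cumulative 392.9 km)
Bravo→Charlie: 844.6 km  (cumulative 1237.5 km)
Charlie→Delta: 1203.8 km  (cumulative 2441.3 km)
Cumulative distance at Delta ≈ 2441 km.

2441 km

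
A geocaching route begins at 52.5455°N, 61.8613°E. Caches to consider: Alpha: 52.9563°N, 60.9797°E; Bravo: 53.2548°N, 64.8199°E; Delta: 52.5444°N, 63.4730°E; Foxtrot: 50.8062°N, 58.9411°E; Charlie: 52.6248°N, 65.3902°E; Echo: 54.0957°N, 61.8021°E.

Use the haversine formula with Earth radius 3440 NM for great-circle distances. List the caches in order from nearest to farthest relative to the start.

Computing each great-circle distance from 52.5455°N, 61.8613°E:
Alpha 52.9563°N, 60.9797°E: 40.4 NM
Delta 52.5444°N, 63.4730°E: 58.8 NM
Echo 54.0957°N, 61.8021°E: 93.1 NM
Bravo 53.2548°N, 64.8199°E: 115.3 NM
Charlie 52.6248°N, 65.3902°E: 128.8 NM
Foxtrot 50.8062°N, 58.9411°E: 150.7 NM

Alpha, Delta, Echo, Bravo, Charlie, Foxtrot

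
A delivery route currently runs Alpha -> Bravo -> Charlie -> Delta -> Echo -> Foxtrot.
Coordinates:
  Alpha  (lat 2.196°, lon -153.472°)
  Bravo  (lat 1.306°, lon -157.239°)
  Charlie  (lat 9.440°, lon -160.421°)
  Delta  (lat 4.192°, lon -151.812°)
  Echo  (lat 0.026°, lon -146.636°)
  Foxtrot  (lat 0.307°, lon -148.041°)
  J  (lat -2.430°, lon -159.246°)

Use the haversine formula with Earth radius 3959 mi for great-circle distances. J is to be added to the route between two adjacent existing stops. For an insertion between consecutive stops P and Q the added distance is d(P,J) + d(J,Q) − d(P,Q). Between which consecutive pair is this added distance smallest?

Added distance for inserting J between each consecutive pair:
Alpha–Bravo: 536.8 mi
Bravo–Charlie: 514.1 mi
Charlie–Delta: 818.9 mi
Delta–Echo: 1116.2 mi
Echo–Foxtrot: 1585.2 mi
Smallest added distance is 514.1 mi, inserting between Bravo and Charlie.

between Bravo and Charlie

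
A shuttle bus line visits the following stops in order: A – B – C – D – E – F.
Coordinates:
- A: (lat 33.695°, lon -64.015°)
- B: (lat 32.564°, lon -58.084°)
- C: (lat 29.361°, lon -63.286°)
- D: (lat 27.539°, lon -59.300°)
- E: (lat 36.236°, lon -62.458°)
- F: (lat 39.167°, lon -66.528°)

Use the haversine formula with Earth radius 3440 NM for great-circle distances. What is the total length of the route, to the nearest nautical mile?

1680 NM

Leg distances:
A→B: 305.8 NM  (cumulative 305.8 NM)
B→C: 329.6 NM  (cumulative 635.4 NM)
C→D: 237.1 NM  (cumulative 872.6 NM)
D→E: 546.3 NM  (cumulative 1418.9 NM)
E→F: 261.4 NM  (cumulative 1680.2 NM)
Total route length ≈ 1680 NM.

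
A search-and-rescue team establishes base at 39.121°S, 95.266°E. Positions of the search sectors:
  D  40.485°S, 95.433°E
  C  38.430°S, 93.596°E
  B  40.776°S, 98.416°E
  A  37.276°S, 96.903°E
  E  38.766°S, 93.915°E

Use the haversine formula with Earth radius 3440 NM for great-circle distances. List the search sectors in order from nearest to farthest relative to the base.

Computing each great-circle distance from 39.121°S, 95.266°E:
E 38.766°S, 93.915°E: 66.6 NM
D 40.485°S, 95.433°E: 82.3 NM
C 38.430°S, 93.596°E: 88.5 NM
A 37.276°S, 96.903°E: 135.0 NM
B 40.776°S, 98.416°E: 175.7 NM

E, D, C, A, B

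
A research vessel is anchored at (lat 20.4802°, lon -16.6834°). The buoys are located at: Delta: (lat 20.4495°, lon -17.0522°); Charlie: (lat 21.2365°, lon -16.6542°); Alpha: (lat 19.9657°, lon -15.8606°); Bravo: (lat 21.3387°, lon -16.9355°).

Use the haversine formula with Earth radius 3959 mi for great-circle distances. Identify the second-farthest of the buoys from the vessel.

Distance to each, sorted:
Alpha: 64.1 mi
Bravo: 61.5 mi
Charlie: 52.3 mi
Delta: 24.0 mi
The second-farthest is Bravo at 61.5 mi.

Bravo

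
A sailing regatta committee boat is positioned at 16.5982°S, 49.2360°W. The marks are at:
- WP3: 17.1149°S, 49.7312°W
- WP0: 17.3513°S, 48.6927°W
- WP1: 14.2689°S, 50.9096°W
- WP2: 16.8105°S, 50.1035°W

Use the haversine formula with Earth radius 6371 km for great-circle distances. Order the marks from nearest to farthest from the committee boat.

WP3, WP2, WP0, WP1

Distances from the committee boat:
WP3 17.1149°S, 49.7312°W: 78.0 km
WP2 16.8105°S, 50.1035°W: 95.4 km
WP0 17.3513°S, 48.6927°W: 101.7 km
WP1 14.2689°S, 50.9096°W: 315.1 km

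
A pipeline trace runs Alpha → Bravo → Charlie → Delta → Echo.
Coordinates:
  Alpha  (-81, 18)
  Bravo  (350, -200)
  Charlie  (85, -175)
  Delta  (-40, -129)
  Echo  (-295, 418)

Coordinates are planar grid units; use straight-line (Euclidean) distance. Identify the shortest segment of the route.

Charlie–Delta

Leg distances:
Alpha→Bravo: 483.0
Bravo→Charlie: 266.2
Charlie→Delta: 133.2
Delta→Echo: 603.5
The shortest leg is Charlie–Delta at 133.2.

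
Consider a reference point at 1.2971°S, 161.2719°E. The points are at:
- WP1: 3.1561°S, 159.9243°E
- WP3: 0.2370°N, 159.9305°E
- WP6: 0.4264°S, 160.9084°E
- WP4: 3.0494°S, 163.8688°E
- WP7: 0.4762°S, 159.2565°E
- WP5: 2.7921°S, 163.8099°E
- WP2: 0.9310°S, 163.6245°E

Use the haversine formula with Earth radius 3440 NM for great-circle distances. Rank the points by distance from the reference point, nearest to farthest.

WP6, WP3, WP7, WP1, WP2, WP5, WP4

Computing each great-circle distance from 1.2971°S, 161.2719°E:
WP6 0.4264°S, 160.9084°E: 56.6 NM
WP3 0.2370°N, 159.9305°E: 122.3 NM
WP7 0.4762°S, 159.2565°E: 130.6 NM
WP1 3.1561°S, 159.9243°E: 137.8 NM
WP2 0.9310°S, 163.6245°E: 142.9 NM
WP5 2.7921°S, 163.8099°E: 176.8 NM
WP4 3.0494°S, 163.8688°E: 188.0 NM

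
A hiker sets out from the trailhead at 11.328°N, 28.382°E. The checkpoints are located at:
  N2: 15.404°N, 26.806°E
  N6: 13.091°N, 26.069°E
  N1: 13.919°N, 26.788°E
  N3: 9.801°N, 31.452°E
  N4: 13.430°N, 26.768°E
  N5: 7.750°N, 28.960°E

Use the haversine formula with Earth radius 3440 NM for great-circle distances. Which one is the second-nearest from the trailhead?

Distances from the trailhead (11.328°N, 28.382°E):
N4: 157.7 NM
N6: 172.1 NM
N1: 181.4 NM
N3: 203.1 NM
N5: 217.5 NM
N2: 261.5 NM
The second-nearest is N6 at 172.1 NM.

N6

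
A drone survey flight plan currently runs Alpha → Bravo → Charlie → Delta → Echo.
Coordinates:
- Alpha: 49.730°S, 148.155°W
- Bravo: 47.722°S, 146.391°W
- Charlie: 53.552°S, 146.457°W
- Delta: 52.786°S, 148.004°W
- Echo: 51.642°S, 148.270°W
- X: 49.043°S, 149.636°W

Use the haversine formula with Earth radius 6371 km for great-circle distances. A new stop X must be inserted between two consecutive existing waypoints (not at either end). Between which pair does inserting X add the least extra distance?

Added distance for inserting X between each consecutive pair:
Alpha–Bravo: 154.6 km
Bravo–Charlie: 180.6 km
Charlie–Delta: 845.7 km
Delta–Echo: 607.9 km
Smallest added distance is 154.6 km, inserting between Alpha and Bravo.

between Alpha and Bravo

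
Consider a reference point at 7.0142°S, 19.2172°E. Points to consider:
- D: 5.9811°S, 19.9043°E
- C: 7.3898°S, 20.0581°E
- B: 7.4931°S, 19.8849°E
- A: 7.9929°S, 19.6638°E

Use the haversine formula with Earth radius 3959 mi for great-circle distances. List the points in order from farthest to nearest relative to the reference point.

D, A, C, B

Distances from the reference point:
D 5.9811°S, 19.9043°E: 85.6 mi
A 7.9929°S, 19.6638°E: 74.2 mi
C 7.3898°S, 20.0581°E: 63.2 mi
B 7.4931°S, 19.8849°E: 56.5 mi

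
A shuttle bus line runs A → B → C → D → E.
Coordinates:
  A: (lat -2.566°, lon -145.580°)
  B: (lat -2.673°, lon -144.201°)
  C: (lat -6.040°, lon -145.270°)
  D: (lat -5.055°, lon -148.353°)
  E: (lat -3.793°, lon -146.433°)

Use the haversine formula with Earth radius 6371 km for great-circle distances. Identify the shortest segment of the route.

A–B

Leg distances:
A→B: 153.6 km
B→C: 392.7 km
C→D: 358.4 km
D→E: 254.9 km
The shortest leg is A–B at 153.6 km.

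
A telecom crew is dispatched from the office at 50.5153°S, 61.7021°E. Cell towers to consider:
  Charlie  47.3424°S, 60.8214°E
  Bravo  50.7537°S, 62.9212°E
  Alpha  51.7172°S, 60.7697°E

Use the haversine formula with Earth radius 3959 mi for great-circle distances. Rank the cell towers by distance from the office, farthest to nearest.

Charlie, Alpha, Bravo

Distances from the office:
Charlie 47.3424°S, 60.8214°E: 222.9 mi
Alpha 51.7172°S, 60.7697°E: 92.4 mi
Bravo 50.7537°S, 62.9212°E: 55.9 mi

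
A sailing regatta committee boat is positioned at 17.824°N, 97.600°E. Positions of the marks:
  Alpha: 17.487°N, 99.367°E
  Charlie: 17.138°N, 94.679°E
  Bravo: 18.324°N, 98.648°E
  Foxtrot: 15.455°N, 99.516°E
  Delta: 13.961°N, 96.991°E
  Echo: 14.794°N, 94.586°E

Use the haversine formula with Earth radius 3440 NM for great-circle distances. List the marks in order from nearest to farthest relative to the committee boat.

Distances from the committee boat:
Bravo 18.324°N, 98.648°E: 66.9 NM
Alpha 17.487°N, 99.367°E: 103.1 NM
Charlie 17.138°N, 94.679°E: 172.3 NM
Foxtrot 15.455°N, 99.516°E: 179.9 NM
Delta 13.961°N, 96.991°E: 234.6 NM
Echo 14.794°N, 94.586°E: 251.5 NM

Bravo, Alpha, Charlie, Foxtrot, Delta, Echo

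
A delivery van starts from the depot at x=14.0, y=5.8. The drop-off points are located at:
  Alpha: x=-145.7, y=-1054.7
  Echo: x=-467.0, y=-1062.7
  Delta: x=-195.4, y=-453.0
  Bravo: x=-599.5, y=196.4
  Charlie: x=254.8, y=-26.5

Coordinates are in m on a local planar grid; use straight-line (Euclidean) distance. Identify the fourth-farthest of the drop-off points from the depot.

Distances from the depot (x=14.0, y=5.8):
Echo: 1171.8 m
Alpha: 1072.5 m
Bravo: 642.4 m
Delta: 504.3 m
Charlie: 243.0 m
The fourth-farthest is Delta at 504.3 m.

Delta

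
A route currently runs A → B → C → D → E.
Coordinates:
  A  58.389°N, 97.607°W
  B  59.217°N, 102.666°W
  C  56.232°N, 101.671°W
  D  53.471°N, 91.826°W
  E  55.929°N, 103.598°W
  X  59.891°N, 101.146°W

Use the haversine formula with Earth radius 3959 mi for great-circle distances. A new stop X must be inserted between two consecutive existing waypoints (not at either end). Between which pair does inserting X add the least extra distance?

between A and B

Added distance for inserting X between each consecutive pair:
A–B: 43.6 mi
B–C: 114.8 mi
C–D: 384.8 mi
D–E: 355.4 mi
Smallest added distance is 43.6 mi, inserting between A and B.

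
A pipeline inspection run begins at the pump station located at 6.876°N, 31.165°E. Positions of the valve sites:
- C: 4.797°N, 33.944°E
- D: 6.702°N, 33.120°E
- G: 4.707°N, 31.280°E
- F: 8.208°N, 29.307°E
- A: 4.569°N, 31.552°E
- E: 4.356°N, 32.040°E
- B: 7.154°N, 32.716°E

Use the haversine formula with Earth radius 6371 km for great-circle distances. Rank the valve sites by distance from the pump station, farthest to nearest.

C, E, A, F, G, D, B

Distance from the pump station at 6.876°N, 31.165°E to each:
C 4.797°N, 33.944°E: 384.6 km
E 4.356°N, 32.040°E: 296.5 km
A 4.569°N, 31.552°E: 260.1 km
F 8.208°N, 29.307°E: 252.8 km
G 4.707°N, 31.280°E: 241.5 km
D 6.702°N, 33.120°E: 216.7 km
B 7.154°N, 32.716°E: 173.9 km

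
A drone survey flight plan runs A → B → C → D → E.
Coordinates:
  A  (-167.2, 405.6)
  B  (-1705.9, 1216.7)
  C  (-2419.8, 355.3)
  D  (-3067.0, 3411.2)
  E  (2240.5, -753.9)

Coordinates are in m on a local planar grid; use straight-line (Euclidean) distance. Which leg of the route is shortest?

B–C

Leg distances:
A→B: 1739.4 m
B→C: 1118.8 m
C→D: 3123.7 m
D→E: 6746.7 m
The shortest leg is B–C at 1118.8 m.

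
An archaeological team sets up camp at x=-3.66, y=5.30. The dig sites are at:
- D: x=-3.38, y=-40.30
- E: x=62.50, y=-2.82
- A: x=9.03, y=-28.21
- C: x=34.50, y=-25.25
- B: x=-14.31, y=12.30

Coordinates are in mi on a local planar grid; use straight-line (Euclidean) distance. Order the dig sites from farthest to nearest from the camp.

E, C, D, A, B

Distance from the camp at x=-3.66, y=5.30 to each:
E x=62.50, y=-2.82: 66.7 mi
C x=34.50, y=-25.25: 48.9 mi
D x=-3.38, y=-40.30: 45.6 mi
A x=9.03, y=-28.21: 35.8 mi
B x=-14.31, y=12.30: 12.7 mi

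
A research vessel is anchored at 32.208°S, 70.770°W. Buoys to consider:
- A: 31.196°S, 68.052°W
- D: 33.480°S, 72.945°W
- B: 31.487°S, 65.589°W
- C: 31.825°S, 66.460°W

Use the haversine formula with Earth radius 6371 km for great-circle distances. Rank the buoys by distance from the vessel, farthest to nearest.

B, C, A, D

Distances from the vessel:
B 31.487°S, 65.589°W: 495.8 km
C 31.825°S, 66.460°W: 408.6 km
A 31.196°S, 68.052°W: 280.7 km
D 33.480°S, 72.945°W: 247.6 km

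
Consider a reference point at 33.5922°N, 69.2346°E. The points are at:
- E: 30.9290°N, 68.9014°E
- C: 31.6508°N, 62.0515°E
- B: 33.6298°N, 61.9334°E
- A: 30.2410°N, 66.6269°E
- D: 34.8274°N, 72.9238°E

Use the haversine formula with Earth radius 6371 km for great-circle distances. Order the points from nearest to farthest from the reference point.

Distance from the reference point at 33.5922°N, 69.2346°E to each:
E 30.9290°N, 68.9014°E: 297.8 km
D 34.8274°N, 72.9238°E: 366.0 km
A 30.2410°N, 66.6269°E: 446.5 km
B 33.6298°N, 61.9334°E: 676.0 km
C 31.6508°N, 62.0515°E: 706.3 km

E, D, A, B, C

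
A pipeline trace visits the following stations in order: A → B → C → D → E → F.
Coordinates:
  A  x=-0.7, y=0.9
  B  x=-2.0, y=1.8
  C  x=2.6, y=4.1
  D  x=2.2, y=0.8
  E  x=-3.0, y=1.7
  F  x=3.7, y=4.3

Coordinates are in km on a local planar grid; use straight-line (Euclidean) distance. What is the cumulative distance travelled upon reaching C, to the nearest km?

7 km

Leg distances:
A→B: 1.6 km  (cumulative 1.6 km)
B→C: 5.1 km  (cumulative 6.7 km)
Cumulative distance at C ≈ 7 km.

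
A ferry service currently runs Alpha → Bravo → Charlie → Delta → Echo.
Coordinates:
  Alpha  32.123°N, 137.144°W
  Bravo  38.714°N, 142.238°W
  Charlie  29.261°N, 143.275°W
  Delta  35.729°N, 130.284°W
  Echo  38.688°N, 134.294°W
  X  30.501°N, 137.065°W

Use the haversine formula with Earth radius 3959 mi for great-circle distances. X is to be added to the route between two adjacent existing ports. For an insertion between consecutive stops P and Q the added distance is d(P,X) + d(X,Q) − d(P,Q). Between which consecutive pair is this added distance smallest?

between Charlie and Delta

Added distance for inserting X between each consecutive pair:
Alpha–Bravo: 213.1 mi
Bravo–Charlie: 364.8 mi
Charlie–Delta: 36.8 mi
Delta–Echo: 819.5 mi
Smallest added distance is 36.8 mi, inserting between Charlie and Delta.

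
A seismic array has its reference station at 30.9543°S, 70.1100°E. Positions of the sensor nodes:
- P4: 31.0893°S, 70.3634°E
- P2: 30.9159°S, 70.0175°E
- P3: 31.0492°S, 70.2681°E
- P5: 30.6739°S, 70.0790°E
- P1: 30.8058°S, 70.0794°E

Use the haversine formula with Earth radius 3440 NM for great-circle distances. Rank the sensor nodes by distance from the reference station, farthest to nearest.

P5, P4, P3, P1, P2

Distance from the reference station at 30.9543°S, 70.1100°E to each:
P5 30.6739°S, 70.0790°E: 16.9 NM
P4 31.0893°S, 70.3634°E: 15.4 NM
P3 31.0492°S, 70.2681°E: 9.9 NM
P1 30.8058°S, 70.0794°E: 9.1 NM
P2 30.9159°S, 70.0175°E: 5.3 NM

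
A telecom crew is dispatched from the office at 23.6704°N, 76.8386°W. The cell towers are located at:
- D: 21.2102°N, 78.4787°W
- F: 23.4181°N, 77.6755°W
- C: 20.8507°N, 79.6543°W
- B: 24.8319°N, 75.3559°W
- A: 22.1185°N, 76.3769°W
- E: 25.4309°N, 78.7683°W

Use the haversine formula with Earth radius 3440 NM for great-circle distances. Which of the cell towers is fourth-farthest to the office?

B

Distances from the office (23.6704°N, 76.8386°W):
C: 230.5 NM
D: 173.5 NM
E: 149.3 NM
B: 107.0 NM
A: 96.6 NM
F: 48.5 NM
The fourth-farthest is B at 107.0 NM.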